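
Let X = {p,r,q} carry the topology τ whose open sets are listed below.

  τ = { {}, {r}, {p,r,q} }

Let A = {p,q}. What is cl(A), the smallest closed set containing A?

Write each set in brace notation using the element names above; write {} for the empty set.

{p,q}

complement {r}; its interior {r}; cl(A) = X∖{r} = {p,q}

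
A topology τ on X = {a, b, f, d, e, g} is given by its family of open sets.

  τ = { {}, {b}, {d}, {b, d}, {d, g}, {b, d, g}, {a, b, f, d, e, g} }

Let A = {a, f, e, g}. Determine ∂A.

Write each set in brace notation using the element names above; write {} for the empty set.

opens ⊆ A: {}; union → int = {}
complement {b, d}; its interior {b, d}; cl(A) = X∖{b, d} = {a, f, e, g}
boundary = {a, f, e, g} ∖ {} = {a, f, e, g}

{a, f, e, g}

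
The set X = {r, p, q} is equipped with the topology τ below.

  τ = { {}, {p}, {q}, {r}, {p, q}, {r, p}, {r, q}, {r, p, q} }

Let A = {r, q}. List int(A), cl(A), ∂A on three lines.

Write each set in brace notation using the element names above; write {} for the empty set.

interior: largest open inside A is {r, q} (from {}, {q}, {r}, {r, q})
cl via duality: int({p}) = {p}, so X∖{p} = {r, q}
cl∖int = {}

int(A) = {r, q}
cl(A)  = {r, q}
∂A     = {}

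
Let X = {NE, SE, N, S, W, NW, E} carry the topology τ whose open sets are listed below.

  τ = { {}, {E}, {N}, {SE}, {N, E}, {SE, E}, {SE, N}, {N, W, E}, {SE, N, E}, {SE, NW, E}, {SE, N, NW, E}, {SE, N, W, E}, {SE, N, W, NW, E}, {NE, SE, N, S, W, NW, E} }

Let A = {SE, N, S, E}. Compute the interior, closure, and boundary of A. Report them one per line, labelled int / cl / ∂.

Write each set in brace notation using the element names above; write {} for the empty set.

open subsets of A: {}, {N}, {SE}, {E}, {SE, E}, {N, E}, {SE, N}, {SE, N, E}; so int(A) = {SE, N, E}
closure: X∖int(X∖A) = X∖{} = {NE, SE, N, S, W, NW, E}
∂A = {NE, SE, N, S, W, NW, E} minus {SE, N, E} = {NE, S, W, NW}

int(A) = {SE, N, E}
cl(A)  = {NE, SE, N, S, W, NW, E}
∂A     = {NE, S, W, NW}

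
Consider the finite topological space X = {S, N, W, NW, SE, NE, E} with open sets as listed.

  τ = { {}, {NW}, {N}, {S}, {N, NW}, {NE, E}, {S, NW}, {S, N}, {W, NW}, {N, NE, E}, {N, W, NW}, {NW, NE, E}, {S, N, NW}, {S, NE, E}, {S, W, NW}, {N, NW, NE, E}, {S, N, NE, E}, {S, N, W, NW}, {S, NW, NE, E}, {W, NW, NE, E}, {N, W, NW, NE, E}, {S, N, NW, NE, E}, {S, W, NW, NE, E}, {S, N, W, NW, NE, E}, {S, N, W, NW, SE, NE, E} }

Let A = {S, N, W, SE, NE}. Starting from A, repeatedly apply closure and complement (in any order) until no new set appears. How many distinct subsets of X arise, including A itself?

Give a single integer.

12

closure: X∖int(X∖A) = X∖{NW} = {S, N, W, SE, NE, E}
Let k=closure and c=complement:
  1. A     = {S, N, W, SE, NE}
  2. kA    = {S, N, W, SE, NE, E}
  3. cA    = {NW, E}
  4. ckA   = {NW}
  5. kcA   = {W, NW, SE, NE, E}
  6. kckA  = {W, NW, SE}
  7. ckcA  = {S, N}
  8. ckckA = {S, N, NE, E}
  9. kckcA = {S, N, SE}
  10. kckckA = {S, N, SE, NE, E}
  11. ckckcA = {W, NW, NE, E}
  12. ckckckA = {W, NW}
— saturated at 12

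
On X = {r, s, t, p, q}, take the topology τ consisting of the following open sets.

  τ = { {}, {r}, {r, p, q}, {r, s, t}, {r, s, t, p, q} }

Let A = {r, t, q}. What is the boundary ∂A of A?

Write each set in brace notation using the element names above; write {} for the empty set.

U open, U⊆A: {}, {r}. int(A) = ⋃ = {r}
X∖A={s, p}, int(X∖A)={}, hence cl(A)={r, s, t, p, q}
∂A: remove int from cl → {s, t, p, q}

{s, t, p, q}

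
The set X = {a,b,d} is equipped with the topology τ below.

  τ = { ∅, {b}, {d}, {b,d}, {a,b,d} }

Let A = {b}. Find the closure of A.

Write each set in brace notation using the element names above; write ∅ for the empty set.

{a,b}

cl via duality: int({a,d}) = {d}, so X∖{d} = {a,b}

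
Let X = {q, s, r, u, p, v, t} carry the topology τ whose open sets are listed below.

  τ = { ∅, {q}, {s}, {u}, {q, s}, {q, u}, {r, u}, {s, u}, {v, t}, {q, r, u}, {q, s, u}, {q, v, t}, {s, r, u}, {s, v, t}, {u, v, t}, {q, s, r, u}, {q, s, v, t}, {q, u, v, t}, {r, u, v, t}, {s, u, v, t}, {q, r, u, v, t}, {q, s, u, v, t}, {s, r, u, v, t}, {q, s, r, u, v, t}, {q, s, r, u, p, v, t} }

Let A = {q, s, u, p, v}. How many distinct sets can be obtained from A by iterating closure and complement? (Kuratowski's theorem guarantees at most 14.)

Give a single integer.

complement {r, t}; its interior ∅; cl(A) = X∖∅ = {q, s, r, u, p, v, t}
With k = closure, c = complement:
  1. A     = {q, s, u, p, v}
  2. kA    = {q, s, r, u, p, v, t}
  3. cA    = {r, t}
  4. ckA   = ∅
  5. kcA   = {r, p, v, t}
  6. ckcA  = {q, s, u}
  7. kckcA = {q, s, r, u, p}
  8. ckckcA = {v, t}
  9. kckckcA = {p, v, t}
  10. ckckckcA = {q, s, r, u}
k, c of each give nothing new

10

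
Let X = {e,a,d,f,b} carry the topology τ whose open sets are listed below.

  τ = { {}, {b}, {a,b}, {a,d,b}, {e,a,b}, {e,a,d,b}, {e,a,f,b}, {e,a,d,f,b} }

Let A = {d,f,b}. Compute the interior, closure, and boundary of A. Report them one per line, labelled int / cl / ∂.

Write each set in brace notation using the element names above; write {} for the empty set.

int(A) = {b}
cl(A)  = {e,a,d,f,b}
∂A     = {e,a,d,f}

interior: largest open inside A is {b} (from {}, {b})
cl via duality: int({e,a}) = {}, so X∖{} = {e,a,d,f,b}
cl∖int = {e,a,d,f}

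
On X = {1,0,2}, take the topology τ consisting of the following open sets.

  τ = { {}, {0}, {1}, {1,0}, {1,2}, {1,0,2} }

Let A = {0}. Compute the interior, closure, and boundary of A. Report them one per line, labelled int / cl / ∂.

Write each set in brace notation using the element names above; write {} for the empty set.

interior: largest open inside A is {0} (from {}, {0})
cl via duality: int({1,2}) = {1,2}, so X∖{1,2} = {0}
cl∖int = {}

int(A) = {0}
cl(A)  = {0}
∂A     = {}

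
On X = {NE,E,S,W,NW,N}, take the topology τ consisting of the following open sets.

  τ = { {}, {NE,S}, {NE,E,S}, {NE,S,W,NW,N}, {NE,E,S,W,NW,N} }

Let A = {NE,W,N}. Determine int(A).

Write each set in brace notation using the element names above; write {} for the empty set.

opens ⊆ A: {}; union → int = {}

{}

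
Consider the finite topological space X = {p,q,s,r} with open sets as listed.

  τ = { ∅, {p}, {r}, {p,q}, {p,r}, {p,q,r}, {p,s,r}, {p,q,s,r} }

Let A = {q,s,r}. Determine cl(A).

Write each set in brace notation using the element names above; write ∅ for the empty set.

complement {p}; its interior {p}; cl(A) = X∖{p} = {q,s,r}

{q,s,r}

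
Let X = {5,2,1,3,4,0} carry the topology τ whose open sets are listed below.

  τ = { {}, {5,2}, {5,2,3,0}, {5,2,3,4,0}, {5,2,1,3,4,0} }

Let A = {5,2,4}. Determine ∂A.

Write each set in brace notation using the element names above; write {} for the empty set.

interior: largest open inside A is {5,2} (from {}, {5,2})
cl via duality: int({1,3,0}) = {}, so X∖{} = {5,2,1,3,4,0}
cl∖int = {1,3,4,0}

{1,3,4,0}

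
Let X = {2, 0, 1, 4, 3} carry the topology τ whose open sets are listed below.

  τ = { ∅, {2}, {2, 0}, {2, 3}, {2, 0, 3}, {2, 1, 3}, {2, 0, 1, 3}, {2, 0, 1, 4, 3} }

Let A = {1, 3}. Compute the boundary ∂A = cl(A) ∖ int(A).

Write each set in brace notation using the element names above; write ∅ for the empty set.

interior: largest open inside A is ∅ (from ∅)
cl via duality: int({2, 0, 4}) = {2, 0}, so X∖{2, 0} = {1, 4, 3}
cl∖int = {1, 4, 3}

{1, 4, 3}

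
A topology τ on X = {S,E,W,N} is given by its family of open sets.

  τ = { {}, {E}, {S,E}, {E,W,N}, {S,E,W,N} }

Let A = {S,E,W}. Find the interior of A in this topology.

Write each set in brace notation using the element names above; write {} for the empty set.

{S,E}

open subsets of A: {}, {E}, {S,E}; so int(A) = {S,E}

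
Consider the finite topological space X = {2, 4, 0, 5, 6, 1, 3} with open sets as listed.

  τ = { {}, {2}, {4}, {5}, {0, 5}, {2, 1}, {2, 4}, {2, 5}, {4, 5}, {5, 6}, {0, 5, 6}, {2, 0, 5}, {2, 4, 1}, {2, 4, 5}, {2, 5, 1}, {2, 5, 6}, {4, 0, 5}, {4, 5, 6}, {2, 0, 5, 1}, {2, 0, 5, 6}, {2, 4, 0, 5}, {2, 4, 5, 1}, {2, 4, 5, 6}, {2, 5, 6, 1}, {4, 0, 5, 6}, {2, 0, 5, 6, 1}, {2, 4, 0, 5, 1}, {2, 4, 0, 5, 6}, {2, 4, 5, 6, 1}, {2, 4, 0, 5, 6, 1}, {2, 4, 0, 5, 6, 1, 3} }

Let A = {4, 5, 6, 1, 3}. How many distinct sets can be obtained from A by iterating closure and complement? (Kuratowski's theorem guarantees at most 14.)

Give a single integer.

10

complement {2, 0}; its interior {2}; cl(A) = X∖{2} = {4, 0, 5, 6, 1, 3}
With k = closure, c = complement:
  1. A     = {4, 5, 6, 1, 3}
  2. kA    = {4, 0, 5, 6, 1, 3}
  3. cA    = {2, 0}
  4. ckA   = {2}
  5. kcA   = {2, 0, 1, 3}
  6. kckA  = {2, 1, 3}
  7. ckcA  = {4, 5, 6}
  8. ckckA = {4, 0, 5, 6}
  9. kckcA = {4, 0, 5, 6, 3}
  10. ckckcA = {2, 1}
k, c of each give nothing new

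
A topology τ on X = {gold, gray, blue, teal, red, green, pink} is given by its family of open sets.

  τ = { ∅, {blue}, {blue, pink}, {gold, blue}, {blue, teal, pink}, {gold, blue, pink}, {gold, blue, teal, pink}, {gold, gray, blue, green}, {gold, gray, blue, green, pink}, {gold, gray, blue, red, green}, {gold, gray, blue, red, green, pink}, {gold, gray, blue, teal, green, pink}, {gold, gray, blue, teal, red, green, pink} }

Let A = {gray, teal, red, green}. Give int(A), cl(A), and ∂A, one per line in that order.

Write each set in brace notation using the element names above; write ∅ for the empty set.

int(A) = ∅
cl(A)  = {gray, teal, red, green}
∂A     = {gray, teal, red, green}

open subsets of A: ∅; so int(A) = ∅
closure: X∖int(X∖A) = X∖{gold, blue, pink} = {gray, teal, red, green}
∂A = {gray, teal, red, green} minus ∅ = {gray, teal, red, green}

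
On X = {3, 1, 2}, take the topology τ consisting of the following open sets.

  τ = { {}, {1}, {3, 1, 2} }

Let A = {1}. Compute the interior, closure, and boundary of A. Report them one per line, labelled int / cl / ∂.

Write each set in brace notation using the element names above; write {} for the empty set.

int(A) = {1}
cl(A)  = {3, 1, 2}
∂A     = {3, 2}

interior: largest open inside A is {1} (from {}, {1})
cl via duality: int({3, 2}) = {}, so X∖{} = {3, 1, 2}
cl∖int = {3, 2}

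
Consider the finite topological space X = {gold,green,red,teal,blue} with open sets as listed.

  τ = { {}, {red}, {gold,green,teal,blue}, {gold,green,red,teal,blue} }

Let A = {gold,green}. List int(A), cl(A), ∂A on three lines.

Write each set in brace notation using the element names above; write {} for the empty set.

int(A) = {}
cl(A)  = {gold,green,teal,blue}
∂A     = {gold,green,teal,blue}

U open, U⊆A: {}. int(A) = ⋃ = {}
X∖A={red,teal,blue}, int(X∖A)={red}, hence cl(A)={gold,green,teal,blue}
∂A: remove int from cl → {gold,green,teal,blue}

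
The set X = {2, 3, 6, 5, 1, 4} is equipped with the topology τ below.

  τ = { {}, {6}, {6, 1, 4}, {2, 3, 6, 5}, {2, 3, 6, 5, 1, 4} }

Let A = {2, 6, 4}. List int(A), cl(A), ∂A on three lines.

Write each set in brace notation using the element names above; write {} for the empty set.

int(A) = {6}
cl(A)  = {2, 3, 6, 5, 1, 4}
∂A     = {2, 3, 5, 1, 4}

interior: largest open inside A is {6} (from {}, {6})
cl via duality: int({3, 5, 1}) = {}, so X∖{} = {2, 3, 6, 5, 1, 4}
cl∖int = {2, 3, 5, 1, 4}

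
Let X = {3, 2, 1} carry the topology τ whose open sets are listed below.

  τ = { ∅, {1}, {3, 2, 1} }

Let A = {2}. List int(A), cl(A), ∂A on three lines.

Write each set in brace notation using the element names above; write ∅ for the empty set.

int(A) = ∅
cl(A)  = {3, 2}
∂A     = {3, 2}

open subsets of A: ∅; so int(A) = ∅
closure: X∖int(X∖A) = X∖{1} = {3, 2}
∂A = {3, 2} minus ∅ = {3, 2}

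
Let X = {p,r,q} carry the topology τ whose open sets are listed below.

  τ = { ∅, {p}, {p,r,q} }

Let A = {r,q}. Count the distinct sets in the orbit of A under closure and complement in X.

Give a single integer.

4

X∖A={p}, int(X∖A)={p}, hence cl(A)={r,q}
Orbit (k=closure, c=complement):
  1. A     = {r,q}
  2. cA    = {p}
  3. kcA   = {p,r,q}
  4. ckcA  = ∅
(closed under both — stop)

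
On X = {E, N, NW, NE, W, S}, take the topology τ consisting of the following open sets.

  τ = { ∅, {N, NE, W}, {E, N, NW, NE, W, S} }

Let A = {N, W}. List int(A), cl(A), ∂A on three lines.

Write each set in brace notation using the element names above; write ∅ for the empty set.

interior: largest open inside A is ∅ (from ∅)
cl via duality: int({E, NW, NE, S}) = ∅, so X∖∅ = {E, N, NW, NE, W, S}
cl∖int = {E, N, NW, NE, W, S}

int(A) = ∅
cl(A)  = {E, N, NW, NE, W, S}
∂A     = {E, N, NW, NE, W, S}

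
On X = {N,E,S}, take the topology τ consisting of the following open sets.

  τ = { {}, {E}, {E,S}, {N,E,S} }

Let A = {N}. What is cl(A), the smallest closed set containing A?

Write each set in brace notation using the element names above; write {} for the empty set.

{N}

closure: X∖int(X∖A) = X∖{E,S} = {N}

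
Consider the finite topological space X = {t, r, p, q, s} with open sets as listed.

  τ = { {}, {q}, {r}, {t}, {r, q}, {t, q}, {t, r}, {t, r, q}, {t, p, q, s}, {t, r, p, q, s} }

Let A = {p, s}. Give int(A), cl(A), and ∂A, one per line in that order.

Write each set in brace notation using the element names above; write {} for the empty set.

opens ⊆ A: {}; union → int = {}
complement {t, r, q}; its interior {t, r, q}; cl(A) = X∖{t, r, q} = {p, s}
boundary = {p, s} ∖ {} = {p, s}

int(A) = {}
cl(A)  = {p, s}
∂A     = {p, s}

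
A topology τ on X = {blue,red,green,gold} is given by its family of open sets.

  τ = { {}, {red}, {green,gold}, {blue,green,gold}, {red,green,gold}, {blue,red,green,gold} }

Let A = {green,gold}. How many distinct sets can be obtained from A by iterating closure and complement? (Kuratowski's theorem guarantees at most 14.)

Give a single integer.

X∖A={blue,red}, int(X∖A)={red}, hence cl(A)={blue,green,gold}
Orbit (k=closure, c=complement):
  1. A     = {green,gold}
  2. kA    = {blue,green,gold}
  3. cA    = {blue,red}
  4. ckA   = {red}
(closed under both — stop)

4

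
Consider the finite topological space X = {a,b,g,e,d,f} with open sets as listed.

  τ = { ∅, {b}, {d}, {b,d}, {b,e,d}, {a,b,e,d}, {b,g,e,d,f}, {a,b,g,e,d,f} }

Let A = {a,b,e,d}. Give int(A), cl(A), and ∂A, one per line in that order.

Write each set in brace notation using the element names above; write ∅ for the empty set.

opens ⊆ A: ∅, {b}, {d}, {b,d}, {b,e,d}, {a,b,e,d}; union → int = {a,b,e,d}
complement {g,f}; its interior ∅; cl(A) = X∖∅ = {a,b,g,e,d,f}
boundary = {a,b,g,e,d,f} ∖ {a,b,e,d} = {g,f}

int(A) = {a,b,e,d}
cl(A)  = {a,b,g,e,d,f}
∂A     = {g,f}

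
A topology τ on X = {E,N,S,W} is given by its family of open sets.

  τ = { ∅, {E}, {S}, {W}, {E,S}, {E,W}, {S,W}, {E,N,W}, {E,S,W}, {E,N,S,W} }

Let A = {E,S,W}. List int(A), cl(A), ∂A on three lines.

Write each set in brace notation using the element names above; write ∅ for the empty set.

interior: largest open inside A is {E,S,W} (from ∅, {S}, {E}, {W}, {E,S}, {S,W}, {E,W}, {E,S,W})
cl via duality: int({N}) = ∅, so X∖∅ = {E,N,S,W}
cl∖int = {N}

int(A) = {E,S,W}
cl(A)  = {E,N,S,W}
∂A     = {N}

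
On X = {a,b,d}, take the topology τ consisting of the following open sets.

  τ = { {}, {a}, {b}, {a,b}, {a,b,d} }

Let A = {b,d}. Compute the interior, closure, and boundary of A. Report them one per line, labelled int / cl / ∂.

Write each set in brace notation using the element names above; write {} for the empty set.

int(A) = {b}
cl(A)  = {b,d}
∂A     = {d}

U open, U⊆A: {}, {b}. int(A) = ⋃ = {b}
X∖A={a}, int(X∖A)={a}, hence cl(A)={b,d}
∂A: remove int from cl → {d}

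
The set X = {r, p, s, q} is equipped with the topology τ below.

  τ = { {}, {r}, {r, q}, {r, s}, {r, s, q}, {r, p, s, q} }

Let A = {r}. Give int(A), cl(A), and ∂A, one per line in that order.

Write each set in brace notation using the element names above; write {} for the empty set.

U open, U⊆A: {}, {r}. int(A) = ⋃ = {r}
X∖A={p, s, q}, int(X∖A)={}, hence cl(A)={r, p, s, q}
∂A: remove int from cl → {p, s, q}

int(A) = {r}
cl(A)  = {r, p, s, q}
∂A     = {p, s, q}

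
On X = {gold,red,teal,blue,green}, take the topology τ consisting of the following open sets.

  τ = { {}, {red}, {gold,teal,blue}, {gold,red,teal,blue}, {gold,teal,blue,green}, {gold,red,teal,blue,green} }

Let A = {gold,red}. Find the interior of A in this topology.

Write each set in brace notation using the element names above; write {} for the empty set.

{red}

U open, U⊆A: {}, {red}. int(A) = ⋃ = {red}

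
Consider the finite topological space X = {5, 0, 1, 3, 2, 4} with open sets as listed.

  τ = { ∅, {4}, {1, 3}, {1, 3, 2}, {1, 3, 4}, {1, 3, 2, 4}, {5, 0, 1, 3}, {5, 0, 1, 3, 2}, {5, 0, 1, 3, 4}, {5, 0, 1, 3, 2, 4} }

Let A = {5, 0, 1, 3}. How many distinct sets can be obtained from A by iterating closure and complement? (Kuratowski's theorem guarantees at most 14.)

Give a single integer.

complement {2, 4}; its interior {4}; cl(A) = X∖{4} = {5, 0, 1, 3, 2}
With k = closure, c = complement:
  1. A     = {5, 0, 1, 3}
  2. kA    = {5, 0, 1, 3, 2}
  3. cA    = {2, 4}
  4. ckA   = {4}
k, c of each give nothing new

4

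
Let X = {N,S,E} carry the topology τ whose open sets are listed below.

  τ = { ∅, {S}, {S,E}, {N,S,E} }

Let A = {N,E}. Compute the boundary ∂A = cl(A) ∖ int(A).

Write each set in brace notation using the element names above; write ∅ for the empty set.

{N,E}

open subsets of A: ∅; so int(A) = ∅
closure: X∖int(X∖A) = X∖{S} = {N,E}
∂A = {N,E} minus ∅ = {N,E}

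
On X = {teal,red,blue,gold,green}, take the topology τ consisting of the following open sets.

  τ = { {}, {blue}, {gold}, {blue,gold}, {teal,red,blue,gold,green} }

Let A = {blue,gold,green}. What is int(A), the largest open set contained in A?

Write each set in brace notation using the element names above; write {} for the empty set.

{blue,gold}

interior: largest open inside A is {blue,gold} (from {}, {gold}, {blue}, {blue,gold})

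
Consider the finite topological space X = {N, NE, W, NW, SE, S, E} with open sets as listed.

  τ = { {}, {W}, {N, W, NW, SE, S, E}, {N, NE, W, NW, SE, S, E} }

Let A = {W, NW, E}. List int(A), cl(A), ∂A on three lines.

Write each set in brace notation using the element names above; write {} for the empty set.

U open, U⊆A: {}, {W}. int(A) = ⋃ = {W}
X∖A={N, NE, SE, S}, int(X∖A)={}, hence cl(A)={N, NE, W, NW, SE, S, E}
∂A: remove int from cl → {N, NE, NW, SE, S, E}

int(A) = {W}
cl(A)  = {N, NE, W, NW, SE, S, E}
∂A     = {N, NE, NW, SE, S, E}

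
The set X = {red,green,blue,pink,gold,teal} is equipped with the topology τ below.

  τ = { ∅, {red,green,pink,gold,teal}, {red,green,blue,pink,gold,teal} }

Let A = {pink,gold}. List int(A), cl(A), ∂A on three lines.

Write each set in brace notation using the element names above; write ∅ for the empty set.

int(A) = ∅
cl(A)  = {red,green,blue,pink,gold,teal}
∂A     = {red,green,blue,pink,gold,teal}

opens ⊆ A: ∅; union → int = ∅
complement {red,green,blue,teal}; its interior ∅; cl(A) = X∖∅ = {red,green,blue,pink,gold,teal}
boundary = {red,green,blue,pink,gold,teal} ∖ ∅ = {red,green,blue,pink,gold,teal}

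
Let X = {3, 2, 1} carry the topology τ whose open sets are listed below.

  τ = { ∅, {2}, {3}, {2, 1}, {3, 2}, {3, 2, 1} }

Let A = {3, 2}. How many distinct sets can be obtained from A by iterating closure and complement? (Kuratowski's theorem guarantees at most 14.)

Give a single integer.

closure: X∖int(X∖A) = X∖∅ = {3, 2, 1}
Let k=closure and c=complement:
  1. A     = {3, 2}
  2. kA    = {3, 2, 1}
  3. cA    = {1}
  4. ckA   = ∅
— saturated at 4

4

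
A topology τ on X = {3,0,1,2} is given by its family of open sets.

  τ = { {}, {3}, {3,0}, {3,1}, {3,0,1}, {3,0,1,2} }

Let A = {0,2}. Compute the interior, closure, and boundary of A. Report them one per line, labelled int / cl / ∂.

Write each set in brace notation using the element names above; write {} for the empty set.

opens ⊆ A: {}; union → int = {}
complement {3,1}; its interior {3,1}; cl(A) = X∖{3,1} = {0,2}
boundary = {0,2} ∖ {} = {0,2}

int(A) = {}
cl(A)  = {0,2}
∂A     = {0,2}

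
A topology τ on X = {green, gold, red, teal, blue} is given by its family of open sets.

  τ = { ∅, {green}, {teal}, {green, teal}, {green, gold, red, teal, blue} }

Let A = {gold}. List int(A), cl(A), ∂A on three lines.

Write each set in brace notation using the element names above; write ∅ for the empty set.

open subsets of A: ∅; so int(A) = ∅
closure: X∖int(X∖A) = X∖{green, teal} = {gold, red, blue}
∂A = {gold, red, blue} minus ∅ = {gold, red, blue}

int(A) = ∅
cl(A)  = {gold, red, blue}
∂A     = {gold, red, blue}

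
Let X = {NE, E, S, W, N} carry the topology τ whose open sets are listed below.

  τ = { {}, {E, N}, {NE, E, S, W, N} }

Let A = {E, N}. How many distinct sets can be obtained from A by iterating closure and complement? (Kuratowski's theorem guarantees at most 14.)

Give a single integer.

closure: X∖int(X∖A) = X∖{} = {NE, E, S, W, N}
Let k=closure and c=complement:
  1. A     = {E, N}
  2. kA    = {NE, E, S, W, N}
  3. cA    = {NE, S, W}
  4. ckA   = {}
— saturated at 4

4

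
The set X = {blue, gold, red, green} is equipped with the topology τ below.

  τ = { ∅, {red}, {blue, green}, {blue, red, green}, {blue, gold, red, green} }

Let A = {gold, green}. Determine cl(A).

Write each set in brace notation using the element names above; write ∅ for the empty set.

cl via duality: int({blue, red}) = {red}, so X∖{red} = {blue, gold, green}

{blue, gold, green}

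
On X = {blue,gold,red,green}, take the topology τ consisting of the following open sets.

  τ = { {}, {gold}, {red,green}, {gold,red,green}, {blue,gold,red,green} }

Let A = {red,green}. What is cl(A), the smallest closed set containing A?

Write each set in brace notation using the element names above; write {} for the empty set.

{blue,red,green}

complement {blue,gold}; its interior {gold}; cl(A) = X∖{gold} = {blue,red,green}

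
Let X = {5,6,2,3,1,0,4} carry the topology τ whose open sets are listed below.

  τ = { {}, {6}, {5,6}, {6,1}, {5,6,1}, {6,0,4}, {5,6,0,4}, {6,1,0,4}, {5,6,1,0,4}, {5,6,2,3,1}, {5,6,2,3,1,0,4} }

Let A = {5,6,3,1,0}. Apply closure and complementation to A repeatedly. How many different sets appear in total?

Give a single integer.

complement {2,4}; its interior {}; cl(A) = X∖{} = {5,6,2,3,1,0,4}
With k = closure, c = complement:
  1. A     = {5,6,3,1,0}
  2. kA    = {5,6,2,3,1,0,4}
  3. cA    = {2,4}
  4. ckA   = {}
  5. kcA   = {2,3,0,4}
  6. ckcA  = {5,6,1}
k, c of each give nothing new

6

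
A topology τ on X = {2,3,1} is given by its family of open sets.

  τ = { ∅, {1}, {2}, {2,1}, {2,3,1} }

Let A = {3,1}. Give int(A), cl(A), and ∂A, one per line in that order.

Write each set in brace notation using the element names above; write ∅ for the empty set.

opens ⊆ A: ∅, {1}; union → int = {1}
complement {2}; its interior {2}; cl(A) = X∖{2} = {3,1}
boundary = {3,1} ∖ {1} = {3}

int(A) = {1}
cl(A)  = {3,1}
∂A     = {3}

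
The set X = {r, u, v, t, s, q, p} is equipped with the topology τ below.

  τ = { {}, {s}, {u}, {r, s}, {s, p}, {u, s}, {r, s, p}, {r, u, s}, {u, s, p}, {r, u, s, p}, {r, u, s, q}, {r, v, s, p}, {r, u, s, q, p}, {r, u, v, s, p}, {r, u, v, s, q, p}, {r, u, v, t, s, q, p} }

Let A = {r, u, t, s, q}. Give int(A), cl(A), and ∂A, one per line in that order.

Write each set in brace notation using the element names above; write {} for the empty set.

U open, U⊆A: {}, {u}, {s}, {r, s}, {u, s}, {r, u, s}, {r, u, s, q}. int(A) = ⋃ = {r, u, s, q}
X∖A={v, p}, int(X∖A)={}, hence cl(A)={r, u, v, t, s, q, p}
∂A: remove int from cl → {v, t, p}

int(A) = {r, u, s, q}
cl(A)  = {r, u, v, t, s, q, p}
∂A     = {v, t, p}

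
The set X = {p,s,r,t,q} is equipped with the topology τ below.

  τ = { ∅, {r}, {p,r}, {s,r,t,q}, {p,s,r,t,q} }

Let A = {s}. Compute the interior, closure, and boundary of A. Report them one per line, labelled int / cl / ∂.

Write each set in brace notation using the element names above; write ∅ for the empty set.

U open, U⊆A: ∅. int(A) = ⋃ = ∅
X∖A={p,r,t,q}, int(X∖A)={p,r}, hence cl(A)={s,t,q}
∂A: remove int from cl → {s,t,q}

int(A) = ∅
cl(A)  = {s,t,q}
∂A     = {s,t,q}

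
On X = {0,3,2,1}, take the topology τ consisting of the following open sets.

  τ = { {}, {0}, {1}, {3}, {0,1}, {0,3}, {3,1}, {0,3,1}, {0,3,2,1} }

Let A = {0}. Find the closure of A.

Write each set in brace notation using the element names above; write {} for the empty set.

{0,2}

complement {3,2,1}; its interior {3,1}; cl(A) = X∖{3,1} = {0,2}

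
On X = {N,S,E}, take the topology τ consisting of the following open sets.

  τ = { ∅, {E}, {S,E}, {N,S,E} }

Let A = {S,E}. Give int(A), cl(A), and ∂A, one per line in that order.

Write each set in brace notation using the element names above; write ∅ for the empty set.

int(A) = {S,E}
cl(A)  = {N,S,E}
∂A     = {N}

open subsets of A: ∅, {E}, {S,E}; so int(A) = {S,E}
closure: X∖int(X∖A) = X∖∅ = {N,S,E}
∂A = {N,S,E} minus {S,E} = {N}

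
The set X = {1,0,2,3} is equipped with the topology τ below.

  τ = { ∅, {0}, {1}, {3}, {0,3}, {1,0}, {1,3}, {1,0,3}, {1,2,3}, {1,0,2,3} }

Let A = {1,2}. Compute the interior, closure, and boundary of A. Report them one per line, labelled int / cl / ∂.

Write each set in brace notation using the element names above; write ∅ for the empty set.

interior: largest open inside A is {1} (from ∅, {1})
cl via duality: int({0,3}) = {0,3}, so X∖{0,3} = {1,2}
cl∖int = {2}

int(A) = {1}
cl(A)  = {1,2}
∂A     = {2}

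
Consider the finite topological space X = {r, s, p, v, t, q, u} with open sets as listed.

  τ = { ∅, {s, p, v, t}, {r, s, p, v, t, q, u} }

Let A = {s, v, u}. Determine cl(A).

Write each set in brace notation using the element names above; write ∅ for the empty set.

{r, s, p, v, t, q, u}

closure: X∖int(X∖A) = X∖∅ = {r, s, p, v, t, q, u}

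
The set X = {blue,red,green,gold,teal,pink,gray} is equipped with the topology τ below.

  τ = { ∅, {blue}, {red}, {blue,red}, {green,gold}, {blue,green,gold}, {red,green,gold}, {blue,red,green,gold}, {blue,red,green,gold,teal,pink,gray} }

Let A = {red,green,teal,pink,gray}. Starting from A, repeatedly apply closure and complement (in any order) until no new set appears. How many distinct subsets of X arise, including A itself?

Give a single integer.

cl via duality: int({blue,gold}) = {blue}, so X∖{blue} = {red,green,gold,teal,pink,gray}
Write k for closure, c for complement:
  1. A     = {red,green,teal,pink,gray}
  2. kA    = {red,green,gold,teal,pink,gray}
  3. cA    = {blue,gold}
  4. ckA   = {blue}
  5. kcA   = {blue,green,gold,teal,pink,gray}
  6. kckA  = {blue,teal,pink,gray}
  7. ckcA  = {red}
  8. ckckA = {red,green,gold}
  9. kckcA = {red,teal,pink,gray}
  10. ckckcA = {blue,green,gold}
applying k or c yields no new set

10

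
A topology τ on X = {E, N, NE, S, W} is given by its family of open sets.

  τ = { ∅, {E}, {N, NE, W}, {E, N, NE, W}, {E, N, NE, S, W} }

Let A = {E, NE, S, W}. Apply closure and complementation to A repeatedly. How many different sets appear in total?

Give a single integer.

8

X∖A={N}, int(X∖A)=∅, hence cl(A)={E, N, NE, S, W}
Orbit (k=closure, c=complement):
  1. A     = {E, NE, S, W}
  2. kA    = {E, N, NE, S, W}
  3. cA    = {N}
  4. ckA   = ∅
  5. kcA   = {N, NE, S, W}
  6. ckcA  = {E}
  7. kckcA = {E, S}
  8. ckckcA = {N, NE, W}
(closed under both — stop)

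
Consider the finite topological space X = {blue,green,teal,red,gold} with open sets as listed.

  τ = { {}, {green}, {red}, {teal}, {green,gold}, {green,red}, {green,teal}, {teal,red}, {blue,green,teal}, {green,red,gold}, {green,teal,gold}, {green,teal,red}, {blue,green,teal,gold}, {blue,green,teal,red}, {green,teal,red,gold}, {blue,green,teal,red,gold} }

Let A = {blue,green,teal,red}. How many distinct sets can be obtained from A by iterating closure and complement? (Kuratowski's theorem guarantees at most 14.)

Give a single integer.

X∖A={gold}, int(X∖A)={}, hence cl(A)={blue,green,teal,red,gold}
Orbit (k=closure, c=complement):
  1. A     = {blue,green,teal,red}
  2. kA    = {blue,green,teal,red,gold}
  3. cA    = {gold}
  4. ckA   = {}
(closed under both — stop)

4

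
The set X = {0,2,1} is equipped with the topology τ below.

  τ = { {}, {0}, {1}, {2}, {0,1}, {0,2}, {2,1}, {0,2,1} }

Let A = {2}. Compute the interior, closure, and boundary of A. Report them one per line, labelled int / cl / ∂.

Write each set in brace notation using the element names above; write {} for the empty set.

int(A) = {2}
cl(A)  = {2}
∂A     = {}

open subsets of A: {}, {2}; so int(A) = {2}
closure: X∖int(X∖A) = X∖{0,1} = {2}
∂A = {2} minus {2} = {}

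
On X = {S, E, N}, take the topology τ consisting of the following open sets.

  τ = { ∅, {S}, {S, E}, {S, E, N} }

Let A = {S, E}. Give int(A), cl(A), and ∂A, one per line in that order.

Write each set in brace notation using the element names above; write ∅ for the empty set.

int(A) = {S, E}
cl(A)  = {S, E, N}
∂A     = {N}

interior: largest open inside A is {S, E} (from ∅, {S}, {S, E})
cl via duality: int({N}) = ∅, so X∖∅ = {S, E, N}
cl∖int = {N}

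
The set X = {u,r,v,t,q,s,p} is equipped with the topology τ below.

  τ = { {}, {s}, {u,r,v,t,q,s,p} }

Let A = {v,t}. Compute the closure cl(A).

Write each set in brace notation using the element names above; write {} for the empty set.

{u,r,v,t,q,p}

complement {u,r,q,s,p}; its interior {s}; cl(A) = X∖{s} = {u,r,v,t,q,p}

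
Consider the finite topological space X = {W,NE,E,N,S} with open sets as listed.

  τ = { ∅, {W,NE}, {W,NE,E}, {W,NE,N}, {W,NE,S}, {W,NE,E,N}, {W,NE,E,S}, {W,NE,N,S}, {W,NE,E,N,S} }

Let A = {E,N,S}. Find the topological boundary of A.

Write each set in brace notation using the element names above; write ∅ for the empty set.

{E,N,S}

open subsets of A: ∅; so int(A) = ∅
closure: X∖int(X∖A) = X∖{W,NE} = {E,N,S}
∂A = {E,N,S} minus ∅ = {E,N,S}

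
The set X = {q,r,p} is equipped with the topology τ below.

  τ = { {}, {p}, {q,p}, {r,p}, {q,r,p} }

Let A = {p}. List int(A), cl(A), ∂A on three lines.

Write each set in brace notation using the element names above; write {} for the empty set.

int(A) = {p}
cl(A)  = {q,r,p}
∂A     = {q,r}

opens ⊆ A: {}, {p}; union → int = {p}
complement {q,r}; its interior {}; cl(A) = X∖{} = {q,r,p}
boundary = {q,r,p} ∖ {p} = {q,r}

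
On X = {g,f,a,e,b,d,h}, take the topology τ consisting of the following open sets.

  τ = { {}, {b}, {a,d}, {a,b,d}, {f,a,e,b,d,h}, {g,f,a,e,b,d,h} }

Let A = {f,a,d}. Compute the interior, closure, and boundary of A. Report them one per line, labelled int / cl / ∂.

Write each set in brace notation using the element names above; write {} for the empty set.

int(A) = {a,d}
cl(A)  = {g,f,a,e,d,h}
∂A     = {g,f,e,h}

opens ⊆ A: {}, {a,d}; union → int = {a,d}
complement {g,e,b,h}; its interior {b}; cl(A) = X∖{b} = {g,f,a,e,d,h}
boundary = {g,f,a,e,d,h} ∖ {a,d} = {g,f,e,h}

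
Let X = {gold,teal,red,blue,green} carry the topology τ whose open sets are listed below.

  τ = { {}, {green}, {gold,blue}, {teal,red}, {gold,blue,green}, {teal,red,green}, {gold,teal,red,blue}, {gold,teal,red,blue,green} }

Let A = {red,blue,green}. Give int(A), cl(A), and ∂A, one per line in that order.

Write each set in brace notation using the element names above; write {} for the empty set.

interior: largest open inside A is {green} (from {}, {green})
cl via duality: int({gold,teal}) = {}, so X∖{} = {gold,teal,red,blue,green}
cl∖int = {gold,teal,red,blue}

int(A) = {green}
cl(A)  = {gold,teal,red,blue,green}
∂A     = {gold,teal,red,blue}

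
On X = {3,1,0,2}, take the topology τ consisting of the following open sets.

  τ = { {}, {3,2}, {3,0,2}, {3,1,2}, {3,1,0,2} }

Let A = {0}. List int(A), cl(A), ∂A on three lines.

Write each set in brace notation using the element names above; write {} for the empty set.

int(A) = {}
cl(A)  = {0}
∂A     = {0}

U open, U⊆A: {}. int(A) = ⋃ = {}
X∖A={3,1,2}, int(X∖A)={3,1,2}, hence cl(A)={0}
∂A: remove int from cl → {0}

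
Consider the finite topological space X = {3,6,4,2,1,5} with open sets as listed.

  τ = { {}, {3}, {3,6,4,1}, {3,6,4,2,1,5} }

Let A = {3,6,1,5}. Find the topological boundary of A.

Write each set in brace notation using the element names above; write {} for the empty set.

open subsets of A: {}, {3}; so int(A) = {3}
closure: X∖int(X∖A) = X∖{} = {3,6,4,2,1,5}
∂A = {3,6,4,2,1,5} minus {3} = {6,4,2,1,5}

{6,4,2,1,5}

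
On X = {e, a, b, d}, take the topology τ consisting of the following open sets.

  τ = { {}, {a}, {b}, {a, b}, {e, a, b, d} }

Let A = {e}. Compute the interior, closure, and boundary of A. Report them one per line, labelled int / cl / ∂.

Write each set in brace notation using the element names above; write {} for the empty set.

interior: largest open inside A is {} (from {})
cl via duality: int({a, b, d}) = {a, b}, so X∖{a, b} = {e, d}
cl∖int = {e, d}

int(A) = {}
cl(A)  = {e, d}
∂A     = {e, d}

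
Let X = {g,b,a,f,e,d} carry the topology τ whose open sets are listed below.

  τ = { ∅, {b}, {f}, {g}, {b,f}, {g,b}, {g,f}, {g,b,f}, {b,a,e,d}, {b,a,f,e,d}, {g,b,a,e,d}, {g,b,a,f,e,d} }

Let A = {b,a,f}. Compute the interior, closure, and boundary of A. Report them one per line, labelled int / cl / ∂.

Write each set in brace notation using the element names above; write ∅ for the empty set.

open subsets of A: ∅, {f}, {b}, {b,f}; so int(A) = {b,f}
closure: X∖int(X∖A) = X∖{g} = {b,a,f,e,d}
∂A = {b,a,f,e,d} minus {b,f} = {a,e,d}

int(A) = {b,f}
cl(A)  = {b,a,f,e,d}
∂A     = {a,e,d}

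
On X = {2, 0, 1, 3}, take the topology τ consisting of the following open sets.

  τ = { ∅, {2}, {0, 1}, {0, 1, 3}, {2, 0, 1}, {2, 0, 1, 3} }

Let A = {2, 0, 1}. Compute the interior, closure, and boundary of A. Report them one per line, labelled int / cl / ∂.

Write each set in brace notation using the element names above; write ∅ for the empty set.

interior: largest open inside A is {2, 0, 1} (from ∅, {2}, {0, 1}, {2, 0, 1})
cl via duality: int({3}) = ∅, so X∖∅ = {2, 0, 1, 3}
cl∖int = {3}

int(A) = {2, 0, 1}
cl(A)  = {2, 0, 1, 3}
∂A     = {3}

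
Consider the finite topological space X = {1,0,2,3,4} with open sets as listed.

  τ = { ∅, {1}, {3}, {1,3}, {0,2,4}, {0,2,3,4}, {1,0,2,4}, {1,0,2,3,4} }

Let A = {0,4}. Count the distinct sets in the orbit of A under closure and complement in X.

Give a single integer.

6

complement {1,2,3}; its interior {1,3}; cl(A) = X∖{1,3} = {0,2,4}
With k = closure, c = complement:
  1. A     = {0,4}
  2. kA    = {0,2,4}
  3. cA    = {1,2,3}
  4. ckA   = {1,3}
  5. kcA   = {1,0,2,3,4}
  6. ckcA  = ∅
k, c of each give nothing new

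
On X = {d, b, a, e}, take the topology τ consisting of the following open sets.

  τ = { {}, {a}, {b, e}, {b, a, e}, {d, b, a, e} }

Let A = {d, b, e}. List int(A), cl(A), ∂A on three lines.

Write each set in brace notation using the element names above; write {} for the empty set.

int(A) = {b, e}
cl(A)  = {d, b, e}
∂A     = {d}

U open, U⊆A: {}, {b, e}. int(A) = ⋃ = {b, e}
X∖A={a}, int(X∖A)={a}, hence cl(A)={d, b, e}
∂A: remove int from cl → {d}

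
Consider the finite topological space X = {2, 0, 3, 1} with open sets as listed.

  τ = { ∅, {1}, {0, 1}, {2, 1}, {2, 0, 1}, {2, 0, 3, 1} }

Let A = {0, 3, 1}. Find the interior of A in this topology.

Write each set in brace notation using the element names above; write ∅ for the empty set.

{0, 1}

U open, U⊆A: ∅, {1}, {0, 1}. int(A) = ⋃ = {0, 1}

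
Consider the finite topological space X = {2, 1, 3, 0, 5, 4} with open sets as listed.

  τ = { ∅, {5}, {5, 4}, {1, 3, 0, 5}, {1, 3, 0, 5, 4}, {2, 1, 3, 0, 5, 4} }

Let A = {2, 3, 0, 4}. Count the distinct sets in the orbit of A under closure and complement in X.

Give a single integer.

closure: X∖int(X∖A) = X∖{5} = {2, 1, 3, 0, 4}
Let k=closure and c=complement:
  1. A     = {2, 3, 0, 4}
  2. kA    = {2, 1, 3, 0, 4}
  3. cA    = {1, 5}
  4. ckA   = {5}
  5. kcA   = {2, 1, 3, 0, 5, 4}
  6. ckcA  = ∅
— saturated at 6

6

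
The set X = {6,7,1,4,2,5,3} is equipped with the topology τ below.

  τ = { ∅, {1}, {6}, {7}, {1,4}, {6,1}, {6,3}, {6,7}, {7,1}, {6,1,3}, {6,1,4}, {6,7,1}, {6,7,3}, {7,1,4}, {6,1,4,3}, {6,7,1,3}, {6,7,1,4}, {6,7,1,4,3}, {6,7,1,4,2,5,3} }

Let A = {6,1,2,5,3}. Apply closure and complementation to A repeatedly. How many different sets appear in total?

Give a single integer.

closure: X∖int(X∖A) = X∖{7} = {6,1,4,2,5,3}
Let k=closure and c=complement:
  1. A     = {6,1,2,5,3}
  2. kA    = {6,1,4,2,5,3}
  3. cA    = {7,4}
  4. ckA   = {7}
  5. kcA   = {7,4,2,5}
  6. kckA  = {7,2,5}
  7. ckcA  = {6,1,3}
  8. ckckA = {6,1,4,3}
— saturated at 8

8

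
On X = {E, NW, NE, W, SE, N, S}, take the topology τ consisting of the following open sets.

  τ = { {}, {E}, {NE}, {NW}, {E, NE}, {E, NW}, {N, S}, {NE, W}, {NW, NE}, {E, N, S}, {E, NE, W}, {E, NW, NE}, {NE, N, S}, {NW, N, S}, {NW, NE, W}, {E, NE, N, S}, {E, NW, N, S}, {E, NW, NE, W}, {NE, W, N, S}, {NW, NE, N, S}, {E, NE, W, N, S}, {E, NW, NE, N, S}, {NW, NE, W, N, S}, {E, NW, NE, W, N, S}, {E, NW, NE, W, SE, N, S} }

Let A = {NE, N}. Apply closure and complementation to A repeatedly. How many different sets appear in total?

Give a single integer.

12

closure: X∖int(X∖A) = X∖{E, NW} = {NE, W, SE, N, S}
Let k=closure and c=complement:
  1. A     = {NE, N}
  2. kA    = {NE, W, SE, N, S}
  3. cA    = {E, NW, W, SE, S}
  4. ckA   = {E, NW}
  5. kcA   = {E, NW, W, SE, N, S}
  6. kckA  = {E, NW, SE}
  7. ckcA  = {NE}
  8. ckckA = {NE, W, N, S}
  9. kckcA = {NE, W, SE}
  10. ckckcA = {E, NW, N, S}
  11. kckckcA = {E, NW, SE, N, S}
  12. ckckckcA = {NE, W}
— saturated at 12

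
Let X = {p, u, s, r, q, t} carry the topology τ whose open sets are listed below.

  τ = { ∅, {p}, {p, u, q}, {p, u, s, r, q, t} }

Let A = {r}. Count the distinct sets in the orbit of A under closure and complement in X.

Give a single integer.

6

closure: X∖int(X∖A) = X∖{p, u, q} = {s, r, t}
Let k=closure and c=complement:
  1. A     = {r}
  2. kA    = {s, r, t}
  3. cA    = {p, u, s, q, t}
  4. ckA   = {p, u, q}
  5. kcA   = {p, u, s, r, q, t}
  6. ckcA  = ∅
— saturated at 6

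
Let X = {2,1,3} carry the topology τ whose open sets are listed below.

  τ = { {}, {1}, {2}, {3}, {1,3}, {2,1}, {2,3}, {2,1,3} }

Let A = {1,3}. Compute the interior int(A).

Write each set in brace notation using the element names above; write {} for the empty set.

{1,3}

open subsets of A: {}, {3}, {1}, {1,3}; so int(A) = {1,3}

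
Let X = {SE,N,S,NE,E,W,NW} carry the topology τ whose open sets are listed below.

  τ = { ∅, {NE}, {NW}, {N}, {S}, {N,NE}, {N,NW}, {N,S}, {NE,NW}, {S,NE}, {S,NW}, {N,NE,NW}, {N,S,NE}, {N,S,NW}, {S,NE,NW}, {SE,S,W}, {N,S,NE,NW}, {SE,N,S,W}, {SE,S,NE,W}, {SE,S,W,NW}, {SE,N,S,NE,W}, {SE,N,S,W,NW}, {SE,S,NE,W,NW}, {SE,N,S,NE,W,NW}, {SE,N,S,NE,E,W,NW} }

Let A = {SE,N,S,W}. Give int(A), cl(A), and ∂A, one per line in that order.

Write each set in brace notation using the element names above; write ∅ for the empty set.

U open, U⊆A: ∅, {N}, {S}, {N,S}, {SE,S,W}, {SE,N,S,W}. int(A) = ⋃ = {SE,N,S,W}
X∖A={NE,E,NW}, int(X∖A)={NE,NW}, hence cl(A)={SE,N,S,E,W}
∂A: remove int from cl → {E}

int(A) = {SE,N,S,W}
cl(A)  = {SE,N,S,E,W}
∂A     = {E}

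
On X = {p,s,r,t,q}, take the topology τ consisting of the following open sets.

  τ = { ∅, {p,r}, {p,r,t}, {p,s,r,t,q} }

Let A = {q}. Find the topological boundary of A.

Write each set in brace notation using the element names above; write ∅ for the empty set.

{s,q}

open subsets of A: ∅; so int(A) = ∅
closure: X∖int(X∖A) = X∖{p,r,t} = {s,q}
∂A = {s,q} minus ∅ = {s,q}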